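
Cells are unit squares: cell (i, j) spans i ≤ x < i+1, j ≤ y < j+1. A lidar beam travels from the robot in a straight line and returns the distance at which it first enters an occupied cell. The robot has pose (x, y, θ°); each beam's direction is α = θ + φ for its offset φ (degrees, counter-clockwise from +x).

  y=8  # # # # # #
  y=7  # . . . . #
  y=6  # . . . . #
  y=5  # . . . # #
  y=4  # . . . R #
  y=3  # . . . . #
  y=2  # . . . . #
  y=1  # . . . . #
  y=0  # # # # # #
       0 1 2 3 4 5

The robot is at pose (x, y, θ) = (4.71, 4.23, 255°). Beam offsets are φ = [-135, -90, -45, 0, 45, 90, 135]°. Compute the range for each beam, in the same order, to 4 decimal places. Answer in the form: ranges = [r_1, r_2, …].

beam 1: φ=-135°, α=120°
  d=(-0.5000,0.8660)  start (4,4)  tX=1.4200 tY=0.8891  stride 1/|dx|=2.0000 1/|dy|=1.1547
    cross y-line → (4,5), t=0.8891 (wall)
  → r_1 = 0.8891
beam 2: φ=-90°, α=165°
  d=(-0.9659,0.2588)  start (4,4)  tX=0.7350 tY=2.9751  stride 1/|dx|=1.0353 1/|dy|=3.8637
    cross x-line → (3,4), t=0.7350
    cross x-line → (2,4), t=1.7703
    cross x-line → (1,4), t=2.8056
    cross y-line → (1,5), t=2.9751
    cross x-line → (0,5), t=3.8409 (wall)
  → r_2 = 3.8409
beam 3: φ=-45°, α=210°
  d=(-0.8660,-0.5000)  start (4,4)  tX=0.8198 tY=0.4600  stride 1/|dx|=1.1547 1/|dy|=2.0000
    cross y-line → (4,3), t=0.4600
    cross x-line → (3,3), t=0.8198
    cross x-line → (2,3), t=1.9745
    cross y-line → (2,2), t=2.4600
    cross x-line → (1,2), t=3.1292
    cross x-line → (0,2), t=4.2839 (wall)
  → r_3 = 4.2839
beam 4: φ=0°, α=255°
  d=(-0.2588,-0.9659)  start (4,4)  tX=2.7432 tY=0.2381  stride 1/|dx|=3.8637 1/|dy|=1.0353
    cross y-line → (4,3), t=0.2381
    cross y-line → (4,2), t=1.2734
    cross y-line → (4,1), t=2.3087
    cross x-line → (3,1), t=2.7432
    cross y-line → (3,0), t=3.3439 (wall)
  → r_4 = 3.3439
beam 5: φ=45°, α=300°
  d=(0.5000,-0.8660)  start (4,4)  tX=0.5800 tY=0.2656  stride 1/|dx|=2.0000 1/|dy|=1.1547
    cross y-line → (4,3), t=0.2656
    cross x-line → (5,3), t=0.5800 (wall)
  → r_5 = 0.5800
beam 6: φ=90°, α=345°
  d=(0.9659,-0.2588)  start (4,4)  tX=0.3002 tY=0.8887  stride 1/|dx|=1.0353 1/|dy|=3.8637
    cross x-line → (5,4), t=0.3002 (wall)
  → r_6 = 0.3002
beam 7: φ=135°, α=30°
  d=(0.8660,0.5000)  start (4,4)  tX=0.3349 tY=1.5400  stride 1/|dx|=1.1547 1/|dy|=2.0000
    cross x-line → (5,4), t=0.3349 (wall)
  → r_7 = 0.3349

ranges = [0.8891, 3.8409, 4.2839, 3.3439, 0.5800, 0.3002, 0.3349]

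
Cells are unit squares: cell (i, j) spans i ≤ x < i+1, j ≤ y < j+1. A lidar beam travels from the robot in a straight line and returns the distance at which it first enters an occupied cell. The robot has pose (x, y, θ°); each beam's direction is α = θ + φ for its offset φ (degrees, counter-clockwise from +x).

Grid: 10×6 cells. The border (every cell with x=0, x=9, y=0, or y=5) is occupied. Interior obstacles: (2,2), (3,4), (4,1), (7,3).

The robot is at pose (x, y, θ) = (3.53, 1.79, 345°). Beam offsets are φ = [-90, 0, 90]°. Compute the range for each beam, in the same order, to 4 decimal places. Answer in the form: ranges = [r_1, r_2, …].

ranges = [0.8179, 0.4866, 3.3232]

beam 1: φ=-90°, α=255°
  direction (-0.2588, -0.9659); cell (3,1); t to first gridline: x 2.0478, y 0.8179 (then +3.8637 / +1.0353)
    (3,0) via y @ 0.8179  # hit
  → r_1 = 0.8179
beam 2: φ=0°, α=345°
  direction (0.9659, -0.2588); cell (3,1); t to first gridline: x 0.4866, y 3.0523 (then +1.0353 / +3.8637)
    (4,1) via x @ 0.4866  # hit
  → r_2 = 0.4866
beam 3: φ=90°, α=75°
  direction (0.2588, 0.9659); cell (3,1); t to first gridline: x 1.8159, y 0.2174 (then +3.8637 / +1.0353)
    (3,2) via y @ 0.2174
    (3,3) via y @ 1.2527
    (4,3) via x @ 1.8159
    (4,4) via y @ 2.2880
    (4,5) via y @ 3.3232  # hit
  → r_3 = 3.3232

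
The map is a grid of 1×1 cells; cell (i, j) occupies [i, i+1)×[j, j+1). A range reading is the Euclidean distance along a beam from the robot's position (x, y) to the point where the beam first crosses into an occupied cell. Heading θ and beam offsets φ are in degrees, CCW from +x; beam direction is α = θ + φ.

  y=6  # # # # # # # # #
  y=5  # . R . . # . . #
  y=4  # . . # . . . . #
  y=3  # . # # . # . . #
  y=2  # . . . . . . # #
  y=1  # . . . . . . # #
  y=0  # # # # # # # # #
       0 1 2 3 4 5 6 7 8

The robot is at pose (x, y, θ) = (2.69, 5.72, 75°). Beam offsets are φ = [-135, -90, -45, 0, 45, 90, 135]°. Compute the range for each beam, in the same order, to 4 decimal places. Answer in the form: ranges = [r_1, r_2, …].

beam 1: φ=-135°, α=300°
  dir = (cos 300°, sin 300°) = (0.5000, -0.8660); from cell (2,5)
  next x-line at t=0.6200, next y-line at t=0.8314; Δt_x=2.0000, Δt_y=1.1547
    x: enter (3,5) at t=0.6200
    y: enter (3,4) at t=0.8314 ← occupied
  → r_1 = 0.8314
beam 2: φ=-90°, α=345°
  dir = (cos 345°, sin 345°) = (0.9659, -0.2588); from cell (2,5)
  next x-line at t=0.3209, next y-line at t=2.7819; Δt_x=1.0353, Δt_y=3.8637
    x: enter (3,5) at t=0.3209
    x: enter (4,5) at t=1.3562
    x: enter (5,5) at t=2.3915 ← occupied
  → r_2 = 2.3915
beam 3: φ=-45°, α=30°
  dir = (cos 30°, sin 30°) = (0.8660, 0.5000); from cell (2,5)
  next x-line at t=0.3580, next y-line at t=0.5600; Δt_x=1.1547, Δt_y=2.0000
    x: enter (3,5) at t=0.3580
    y: enter (3,6) at t=0.5600 ← occupied
  → r_3 = 0.5600
beam 4: φ=0°, α=75°
  dir = (cos 75°, sin 75°) = (0.2588, 0.9659); from cell (2,5)
  next x-line at t=1.1977, next y-line at t=0.2899; Δt_x=3.8637, Δt_y=1.0353
    y: enter (2,6) at t=0.2899 ← occupied
  → r_4 = 0.2899
beam 5: φ=45°, α=120°
  dir = (cos 120°, sin 120°) = (-0.5000, 0.8660); from cell (2,5)
  next x-line at t=1.3800, next y-line at t=0.3233; Δt_x=2.0000, Δt_y=1.1547
    y: enter (2,6) at t=0.3233 ← occupied
  → r_5 = 0.3233
beam 6: φ=90°, α=165°
  dir = (cos 165°, sin 165°) = (-0.9659, 0.2588); from cell (2,5)
  next x-line at t=0.7143, next y-line at t=1.0818; Δt_x=1.0353, Δt_y=3.8637
    x: enter (1,5) at t=0.7143
    y: enter (1,6) at t=1.0818 ← occupied
  → r_6 = 1.0818
beam 7: φ=135°, α=210°
  dir = (cos 210°, sin 210°) = (-0.8660, -0.5000); from cell (2,5)
  next x-line at t=0.7967, next y-line at t=1.4400; Δt_x=1.1547, Δt_y=2.0000
    x: enter (1,5) at t=0.7967
    y: enter (1,4) at t=1.4400
    x: enter (0,4) at t=1.9514 ← occupied
  → r_7 = 1.9514

ranges = [0.8314, 2.3915, 0.5600, 0.2899, 0.3233, 1.0818, 1.9514]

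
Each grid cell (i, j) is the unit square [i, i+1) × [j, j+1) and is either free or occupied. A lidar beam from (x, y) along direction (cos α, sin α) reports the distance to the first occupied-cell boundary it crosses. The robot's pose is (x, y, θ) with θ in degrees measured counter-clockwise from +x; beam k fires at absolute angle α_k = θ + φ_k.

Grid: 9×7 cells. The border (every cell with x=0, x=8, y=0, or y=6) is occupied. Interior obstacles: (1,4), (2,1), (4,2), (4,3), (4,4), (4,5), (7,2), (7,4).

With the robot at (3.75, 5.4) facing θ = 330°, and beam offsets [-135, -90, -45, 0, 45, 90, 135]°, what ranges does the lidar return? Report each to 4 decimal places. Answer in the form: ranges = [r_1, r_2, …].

ranges = [1.8117, 5.0807, 0.9659, 0.2887, 0.2588, 0.5000, 0.6212]

beam 1: φ=-135°, α=195°
  cosα=-0.9659 sinα=-0.2588 | (3,5) | tMaxX 0.7765 tMaxY 1.5455 | tΔX 1.0353 tΔY 3.8637
    t=0.7765 [x] (2,5)
    t=1.5455 [y] (2,4)
    t=1.8117 [x] (1,4) — stop
  → r_1 = 1.8117
beam 2: φ=-90°, α=240°
  cosα=-0.5000 sinα=-0.8660 | (3,5) | tMaxX 1.5000 tMaxY 0.4619 | tΔX 2.0000 tΔY 1.1547
    t=0.4619 [y] (3,4)
    t=1.5000 [x] (2,4)
    t=1.6166 [y] (2,3)
    t=2.7713 [y] (2,2)
    t=3.5000 [x] (1,2)
    t=3.9260 [y] (1,1)
    t=5.0807 [y] (1,0) — stop
  → r_2 = 5.0807
beam 3: φ=-45°, α=285°
  cosα=0.2588 sinα=-0.9659 | (3,5) | tMaxX 0.9659 tMaxY 0.4141 | tΔX 3.8637 tΔY 1.0353
    t=0.4141 [y] (3,4)
    t=0.9659 [x] (4,4) — stop
  → r_3 = 0.9659
beam 4: φ=0°, α=330°
  cosα=0.8660 sinα=-0.5000 | (3,5) | tMaxX 0.2887 tMaxY 0.8000 | tΔX 1.1547 tΔY 2.0000
    t=0.2887 [x] (4,5) — stop
  → r_4 = 0.2887
beam 5: φ=45°, α=15°
  cosα=0.9659 sinα=0.2588 | (3,5) | tMaxX 0.2588 tMaxY 2.3182 | tΔX 1.0353 tΔY 3.8637
    t=0.2588 [x] (4,5) — stop
  → r_5 = 0.2588
beam 6: φ=90°, α=60°
  cosα=0.5000 sinα=0.8660 | (3,5) | tMaxX 0.5000 tMaxY 0.6928 | tΔX 2.0000 tΔY 1.1547
    t=0.5000 [x] (4,5) — stop
  → r_6 = 0.5000
beam 7: φ=135°, α=105°
  cosα=-0.2588 sinα=0.9659 | (3,5) | tMaxX 2.8978 tMaxY 0.6212 | tΔX 3.8637 tΔY 1.0353
    t=0.6212 [y] (3,6) — stop
  → r_7 = 0.6212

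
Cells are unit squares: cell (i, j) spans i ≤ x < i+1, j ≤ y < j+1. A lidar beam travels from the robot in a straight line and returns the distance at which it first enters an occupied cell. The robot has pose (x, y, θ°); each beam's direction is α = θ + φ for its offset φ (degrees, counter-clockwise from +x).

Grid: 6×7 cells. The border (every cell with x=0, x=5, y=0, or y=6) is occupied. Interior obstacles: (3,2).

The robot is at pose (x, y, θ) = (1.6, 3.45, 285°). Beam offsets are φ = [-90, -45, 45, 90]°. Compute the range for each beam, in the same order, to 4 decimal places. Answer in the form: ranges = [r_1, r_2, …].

beam 1: φ=-90°, α=195°
  direction (-0.9659, -0.2588); cell (1,3); t to first gridline: x 0.6212, y 1.7387 (then +1.0353 / +3.8637)
    (0,3) via x @ 0.6212  # hit
  → r_1 = 0.6212
beam 2: φ=-45°, α=240°
  direction (-0.5000, -0.8660); cell (1,3); t to first gridline: x 1.2000, y 0.5196 (then +2.0000 / +1.1547)
    (1,2) via y @ 0.5196
    (0,2) via x @ 1.2000  # hit
  → r_2 = 1.2000
beam 3: φ=45°, α=330°
  direction (0.8660, -0.5000); cell (1,3); t to first gridline: x 0.4619, y 0.9000 (then +1.1547 / +2.0000)
    (2,3) via x @ 0.4619
    (2,2) via y @ 0.9000
    (3,2) via x @ 1.6166  # hit
  → r_3 = 1.6166
beam 4: φ=90°, α=15°
  direction (0.9659, 0.2588); cell (1,3); t to first gridline: x 0.4141, y 2.1250 (then +1.0353 / +3.8637)
    (2,3) via x @ 0.4141
    (3,3) via x @ 1.4494
    (3,4) via y @ 2.1250
    (4,4) via x @ 2.4847
    (5,4) via x @ 3.5199  # hit
  → r_4 = 3.5199

ranges = [0.6212, 1.2000, 1.6166, 3.5199]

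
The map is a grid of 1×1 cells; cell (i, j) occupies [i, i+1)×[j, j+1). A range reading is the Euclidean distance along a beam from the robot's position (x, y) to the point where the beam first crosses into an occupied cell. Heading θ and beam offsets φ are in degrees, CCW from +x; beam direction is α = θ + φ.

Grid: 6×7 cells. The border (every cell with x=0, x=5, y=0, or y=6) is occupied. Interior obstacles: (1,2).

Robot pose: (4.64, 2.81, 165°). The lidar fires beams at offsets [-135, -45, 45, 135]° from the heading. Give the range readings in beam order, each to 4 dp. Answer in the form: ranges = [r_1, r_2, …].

beam 1: φ=-135°, α=30°
  d=(0.8660,0.5000)  start (4,2)  tX=0.4157 tY=0.3800  stride 1/|dx|=1.1547 1/|dy|=2.0000
    cross y-line → (4,3), t=0.3800
    cross x-line → (5,3), t=0.4157 (wall)
  → r_1 = 0.4157
beam 2: φ=-45°, α=120°
  d=(-0.5000,0.8660)  start (4,2)  tX=1.2800 tY=0.2194  stride 1/|dx|=2.0000 1/|dy|=1.1547
    cross y-line → (4,3), t=0.2194
    cross x-line → (3,3), t=1.2800
    cross y-line → (3,4), t=1.3741
    cross y-line → (3,5), t=2.5288
    cross x-line → (2,5), t=3.2800
    cross y-line → (2,6), t=3.6835 (wall)
  → r_2 = 3.6835
beam 3: φ=45°, α=210°
  d=(-0.8660,-0.5000)  start (4,2)  tX=0.7390 tY=1.6200  stride 1/|dx|=1.1547 1/|dy|=2.0000
    cross x-line → (3,2), t=0.7390
    cross y-line → (3,1), t=1.6200
    cross x-line → (2,1), t=1.8937
    cross x-line → (1,1), t=3.0484
    cross y-line → (1,0), t=3.6200 (wall)
  → r_3 = 3.6200
beam 4: φ=135°, α=300°
  d=(0.5000,-0.8660)  start (4,2)  tX=0.7200 tY=0.9353  stride 1/|dx|=2.0000 1/|dy|=1.1547
    cross x-line → (5,2), t=0.7200 (wall)
  → r_4 = 0.7200

ranges = [0.4157, 3.6835, 3.6200, 0.7200]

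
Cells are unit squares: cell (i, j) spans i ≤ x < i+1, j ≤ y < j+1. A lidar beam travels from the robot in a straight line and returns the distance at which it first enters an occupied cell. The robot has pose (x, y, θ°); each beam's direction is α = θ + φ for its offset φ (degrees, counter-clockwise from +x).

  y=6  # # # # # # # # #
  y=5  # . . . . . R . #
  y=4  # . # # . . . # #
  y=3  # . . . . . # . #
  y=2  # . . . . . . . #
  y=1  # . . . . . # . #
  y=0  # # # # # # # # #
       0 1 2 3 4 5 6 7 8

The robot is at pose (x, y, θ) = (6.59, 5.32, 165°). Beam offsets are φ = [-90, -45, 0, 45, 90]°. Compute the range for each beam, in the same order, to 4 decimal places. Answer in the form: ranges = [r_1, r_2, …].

ranges = [0.7040, 0.7852, 2.6273, 6.4548, 1.3666]

beam 1: φ=-90°, α=75°
  cosα=0.2588 sinα=0.9659 | (6,5) | tMaxX 1.5841 tMaxY 0.7040 | tΔX 3.8637 tΔY 1.0353
    t=0.7040 [y] (6,6) — stop
  → r_1 = 0.7040
beam 2: φ=-45°, α=120°
  cosα=-0.5000 sinα=0.8660 | (6,5) | tMaxX 1.1800 tMaxY 0.7852 | tΔX 2.0000 tΔY 1.1547
    t=0.7852 [y] (6,6) — stop
  → r_2 = 0.7852
beam 3: φ=0°, α=165°
  cosα=-0.9659 sinα=0.2588 | (6,5) | tMaxX 0.6108 tMaxY 2.6273 | tΔX 1.0353 tΔY 3.8637
    t=0.6108 [x] (5,5)
    t=1.6461 [x] (4,5)
    t=2.6273 [y] (4,6) — stop
  → r_3 = 2.6273
beam 4: φ=45°, α=210°
  cosα=-0.8660 sinα=-0.5000 | (6,5) | tMaxX 0.6813 tMaxY 0.6400 | tΔX 1.1547 tΔY 2.0000
    t=0.6400 [y] (6,4)
    t=0.6813 [x] (5,4)
    t=1.8360 [x] (4,4)
    t=2.6400 [y] (4,3)
    t=2.9907 [x] (3,3)
    t=4.1454 [x] (2,3)
    t=4.6400 [y] (2,2)
    t=5.3001 [x] (1,2)
    t=6.4548 [x] (0,2) — stop
  → r_4 = 6.4548
beam 5: φ=90°, α=255°
  cosα=-0.2588 sinα=-0.9659 | (6,5) | tMaxX 2.2796 tMaxY 0.3313 | tΔX 3.8637 tΔY 1.0353
    t=0.3313 [y] (6,4)
    t=1.3666 [y] (6,3) — stop
  → r_5 = 1.3666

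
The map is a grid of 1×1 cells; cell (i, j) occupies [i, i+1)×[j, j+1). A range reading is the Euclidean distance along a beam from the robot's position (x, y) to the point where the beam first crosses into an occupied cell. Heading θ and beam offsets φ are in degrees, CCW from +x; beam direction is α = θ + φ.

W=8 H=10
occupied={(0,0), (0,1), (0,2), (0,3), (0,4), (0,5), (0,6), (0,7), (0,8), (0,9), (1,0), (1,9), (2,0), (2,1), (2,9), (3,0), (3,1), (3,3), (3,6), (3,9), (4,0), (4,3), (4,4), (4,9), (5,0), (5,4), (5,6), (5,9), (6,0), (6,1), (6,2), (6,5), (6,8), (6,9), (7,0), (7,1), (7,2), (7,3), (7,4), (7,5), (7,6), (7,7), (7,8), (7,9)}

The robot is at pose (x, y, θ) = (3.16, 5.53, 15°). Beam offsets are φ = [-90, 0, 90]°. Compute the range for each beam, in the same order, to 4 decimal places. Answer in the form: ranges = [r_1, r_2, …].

beam 1: φ=-90°, α=285°
  d=(0.2588,-0.9659)  start (3,5)  tX=3.2455 tY=0.5487  stride 1/|dx|=3.8637 1/|dy|=1.0353
    cross y-line → (3,4), t=0.5487
    cross y-line → (3,3), t=1.5840 (wall)
  → r_1 = 1.5840
beam 2: φ=0°, α=15°
  d=(0.9659,0.2588)  start (3,5)  tX=0.8696 tY=1.8159  stride 1/|dx|=1.0353 1/|dy|=3.8637
    cross x-line → (4,5), t=0.8696
    cross y-line → (4,6), t=1.8159
    cross x-line → (5,6), t=1.9049 (wall)
  → r_2 = 1.9049
beam 3: φ=90°, α=105°
  d=(-0.2588,0.9659)  start (3,5)  tX=0.6182 tY=0.4866  stride 1/|dx|=3.8637 1/|dy|=1.0353
    cross y-line → (3,6), t=0.4866 (wall)
  → r_3 = 0.4866

ranges = [1.5840, 1.9049, 0.4866]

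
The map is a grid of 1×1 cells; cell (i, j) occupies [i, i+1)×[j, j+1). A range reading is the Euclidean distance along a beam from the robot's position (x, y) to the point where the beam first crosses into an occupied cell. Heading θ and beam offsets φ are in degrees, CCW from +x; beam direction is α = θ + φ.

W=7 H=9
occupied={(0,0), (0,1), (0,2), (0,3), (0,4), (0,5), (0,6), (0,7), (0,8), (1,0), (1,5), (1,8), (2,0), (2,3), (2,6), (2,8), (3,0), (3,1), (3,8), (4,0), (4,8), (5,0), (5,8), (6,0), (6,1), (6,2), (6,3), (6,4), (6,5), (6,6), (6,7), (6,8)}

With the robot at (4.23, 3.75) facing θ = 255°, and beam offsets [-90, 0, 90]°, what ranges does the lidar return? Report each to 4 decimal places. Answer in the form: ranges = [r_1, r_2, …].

beam 1: φ=-90°, α=165°
  cosα=-0.9659 sinα=0.2588 | (4,3) | tMaxX 0.2381 tMaxY 0.9659 | tΔX 1.0353 tΔY 3.8637
    t=0.2381 [x] (3,3)
    t=0.9659 [y] (3,4)
    t=1.2734 [x] (2,4)
    t=2.3087 [x] (1,4)
    t=3.3439 [x] (0,4) — stop
  → r_1 = 3.3439
beam 2: φ=0°, α=255°
  cosα=-0.2588 sinα=-0.9659 | (4,3) | tMaxX 0.8887 tMaxY 0.7765 | tΔX 3.8637 tΔY 1.0353
    t=0.7765 [y] (4,2)
    t=0.8887 [x] (3,2)
    t=1.8117 [y] (3,1) — stop
  → r_2 = 1.8117
beam 3: φ=90°, α=345°
  cosα=0.9659 sinα=-0.2588 | (4,3) | tMaxX 0.7972 tMaxY 2.8978 | tΔX 1.0353 tΔY 3.8637
    t=0.7972 [x] (5,3)
    t=1.8324 [x] (6,3) — stop
  → r_3 = 1.8324

ranges = [3.3439, 1.8117, 1.8324]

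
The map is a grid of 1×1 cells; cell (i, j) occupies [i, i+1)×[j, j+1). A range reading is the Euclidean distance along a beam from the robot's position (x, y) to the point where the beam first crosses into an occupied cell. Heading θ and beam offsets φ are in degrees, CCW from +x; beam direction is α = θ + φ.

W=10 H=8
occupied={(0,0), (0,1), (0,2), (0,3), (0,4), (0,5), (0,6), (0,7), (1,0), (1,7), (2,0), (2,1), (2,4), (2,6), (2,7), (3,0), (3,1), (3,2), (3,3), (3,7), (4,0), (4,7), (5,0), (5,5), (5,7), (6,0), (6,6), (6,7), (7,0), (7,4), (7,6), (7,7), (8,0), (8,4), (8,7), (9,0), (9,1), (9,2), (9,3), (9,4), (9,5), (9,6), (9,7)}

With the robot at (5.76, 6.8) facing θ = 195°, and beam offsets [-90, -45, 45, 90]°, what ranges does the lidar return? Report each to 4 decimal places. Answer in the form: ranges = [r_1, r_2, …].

beam 1: φ=-90°, α=105°
  cosα=-0.2588 sinα=0.9659 | (5,6) | tMaxX 2.9364 tMaxY 0.2071 | tΔX 3.8637 tΔY 1.0353
    t=0.2071 [y] (5,7) — stop
  → r_1 = 0.2071
beam 2: φ=-45°, α=150°
  cosα=-0.8660 sinα=0.5000 | (5,6) | tMaxX 0.8776 tMaxY 0.4000 | tΔX 1.1547 tΔY 2.0000
    t=0.4000 [y] (5,7) — stop
  → r_2 = 0.4000
beam 3: φ=45°, α=240°
  cosα=-0.5000 sinα=-0.8660 | (5,6) | tMaxX 1.5200 tMaxY 0.9238 | tΔX 2.0000 tΔY 1.1547
    t=0.9238 [y] (5,5) — stop
  → r_3 = 0.9238
beam 4: φ=90°, α=285°
  cosα=0.2588 sinα=-0.9659 | (5,6) | tMaxX 0.9273 tMaxY 0.8282 | tΔX 3.8637 tΔY 1.0353
    t=0.8282 [y] (5,5) — stop
  → r_4 = 0.8282

ranges = [0.2071, 0.4000, 0.9238, 0.8282]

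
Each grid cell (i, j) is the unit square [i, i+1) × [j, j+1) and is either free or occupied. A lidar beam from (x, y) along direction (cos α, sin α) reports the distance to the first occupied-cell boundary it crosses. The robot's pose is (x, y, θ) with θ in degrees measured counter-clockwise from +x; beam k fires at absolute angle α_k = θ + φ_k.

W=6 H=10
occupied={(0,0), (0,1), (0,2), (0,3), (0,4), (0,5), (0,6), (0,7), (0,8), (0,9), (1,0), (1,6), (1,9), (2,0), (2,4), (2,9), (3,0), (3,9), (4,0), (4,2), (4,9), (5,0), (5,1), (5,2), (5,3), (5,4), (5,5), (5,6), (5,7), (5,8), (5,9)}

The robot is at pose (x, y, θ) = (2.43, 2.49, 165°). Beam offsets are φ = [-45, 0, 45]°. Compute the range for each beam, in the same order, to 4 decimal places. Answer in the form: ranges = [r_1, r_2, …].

ranges = [2.8600, 1.4804, 1.6512]

beam 1: φ=-45°, α=120°
  d=(-0.5000,0.8660)  start (2,2)  tX=0.8600 tY=0.5889  stride 1/|dx|=2.0000 1/|dy|=1.1547
    cross y-line → (2,3), t=0.5889
    cross x-line → (1,3), t=0.8600
    cross y-line → (1,4), t=1.7436
    cross x-line → (0,4), t=2.8600 (wall)
  → r_1 = 2.8600
beam 2: φ=0°, α=165°
  d=(-0.9659,0.2588)  start (2,2)  tX=0.4452 tY=1.9705  stride 1/|dx|=1.0353 1/|dy|=3.8637
    cross x-line → (1,2), t=0.4452
    cross x-line → (0,2), t=1.4804 (wall)
  → r_2 = 1.4804
beam 3: φ=45°, α=210°
  d=(-0.8660,-0.5000)  start (2,2)  tX=0.4965 tY=0.9800  stride 1/|dx|=1.1547 1/|dy|=2.0000
    cross x-line → (1,2), t=0.4965
    cross y-line → (1,1), t=0.9800
    cross x-line → (0,1), t=1.6512 (wall)
  → r_3 = 1.6512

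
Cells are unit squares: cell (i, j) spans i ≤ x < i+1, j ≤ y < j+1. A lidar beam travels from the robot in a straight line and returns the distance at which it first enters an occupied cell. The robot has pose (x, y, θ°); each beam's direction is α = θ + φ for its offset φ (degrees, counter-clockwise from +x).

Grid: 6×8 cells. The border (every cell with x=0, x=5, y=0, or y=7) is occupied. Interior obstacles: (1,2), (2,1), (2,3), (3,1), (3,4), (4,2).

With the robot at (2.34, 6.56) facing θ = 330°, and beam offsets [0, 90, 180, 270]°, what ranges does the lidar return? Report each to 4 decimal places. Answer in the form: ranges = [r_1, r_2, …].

ranges = [3.0715, 0.5081, 0.8800, 2.6800]

beam 1: φ=0°, α=330°
  cosα=0.8660 sinα=-0.5000 | (2,6) | tMaxX 0.7621 tMaxY 1.1200 | tΔX 1.1547 tΔY 2.0000
    t=0.7621 [x] (3,6)
    t=1.1200 [y] (3,5)
    t=1.9168 [x] (4,5)
    t=3.0715 [x] (5,5) — stop
  → r_1 = 3.0715
beam 2: φ=90°, α=60°
  cosα=0.5000 sinα=0.8660 | (2,6) | tMaxX 1.3200 tMaxY 0.5081 | tΔX 2.0000 tΔY 1.1547
    t=0.5081 [y] (2,7) — stop
  → r_2 = 0.5081
beam 3: φ=180°, α=150°
  cosα=-0.8660 sinα=0.5000 | (2,6) | tMaxX 0.3926 tMaxY 0.8800 | tΔX 1.1547 tΔY 2.0000
    t=0.3926 [x] (1,6)
    t=0.8800 [y] (1,7) — stop
  → r_3 = 0.8800
beam 4: φ=270°, α=240°
  cosα=-0.5000 sinα=-0.8660 | (2,6) | tMaxX 0.6800 tMaxY 0.6466 | tΔX 2.0000 tΔY 1.1547
    t=0.6466 [y] (2,5)
    t=0.6800 [x] (1,5)
    t=1.8013 [y] (1,4)
    t=2.6800 [x] (0,4) — stop
  → r_4 = 2.6800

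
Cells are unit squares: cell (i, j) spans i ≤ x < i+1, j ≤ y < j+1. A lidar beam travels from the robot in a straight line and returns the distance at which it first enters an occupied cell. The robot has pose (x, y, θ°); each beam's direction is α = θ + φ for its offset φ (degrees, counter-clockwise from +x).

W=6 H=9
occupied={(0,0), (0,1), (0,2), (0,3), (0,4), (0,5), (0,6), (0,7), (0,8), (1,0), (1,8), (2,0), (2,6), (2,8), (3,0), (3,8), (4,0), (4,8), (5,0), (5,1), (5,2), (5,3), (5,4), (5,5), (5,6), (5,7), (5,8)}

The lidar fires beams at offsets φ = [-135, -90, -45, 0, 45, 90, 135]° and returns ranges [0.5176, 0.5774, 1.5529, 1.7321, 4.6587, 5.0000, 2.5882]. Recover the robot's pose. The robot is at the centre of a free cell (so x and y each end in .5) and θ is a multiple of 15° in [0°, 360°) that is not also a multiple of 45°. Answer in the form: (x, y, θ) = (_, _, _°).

Enumerate (i+0.5, j+0.5, θ) over the 27 free cells and 16 admissible headings. For each, cast all 7 beams and compare to the given ranges.
  (3.5, 1.5, 105°): beam 1 = 1.0000 ≠ 0.5176 ✗
  (2.5, 1.5, 285°): beam 1 = 1.7321 ≠ 0.5176 ✗
  (4.5, 7.5, 120°): beam 3 = 0.5176 ≠ 1.5529 ✗
  (3.5, 4.5, 285°): beam 1 = 2.8868 ≠ 0.5176 ✗
  …
  (2.5, 5.5, 210°): r_1=0.5176, r_2=0.5774, r_3=1.5529, r_4=1.7321, r_5=4.6587, r_6=5.0000, r_7=2.5882 — all match ✓
No second candidate reproduces the full scan.

(x, y, θ) = (2.5, 5.5, 210°)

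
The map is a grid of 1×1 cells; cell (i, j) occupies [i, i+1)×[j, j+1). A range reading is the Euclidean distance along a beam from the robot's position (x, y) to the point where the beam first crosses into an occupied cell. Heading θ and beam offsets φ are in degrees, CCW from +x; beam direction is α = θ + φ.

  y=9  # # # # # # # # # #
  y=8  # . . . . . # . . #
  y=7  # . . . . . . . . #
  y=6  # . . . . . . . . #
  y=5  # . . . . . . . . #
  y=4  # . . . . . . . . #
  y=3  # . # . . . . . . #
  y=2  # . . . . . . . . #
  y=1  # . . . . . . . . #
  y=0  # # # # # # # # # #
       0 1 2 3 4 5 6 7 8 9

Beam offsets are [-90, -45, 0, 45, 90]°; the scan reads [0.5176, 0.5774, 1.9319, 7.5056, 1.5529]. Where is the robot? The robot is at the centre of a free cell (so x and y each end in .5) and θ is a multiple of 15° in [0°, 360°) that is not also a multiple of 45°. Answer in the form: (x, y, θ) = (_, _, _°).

The pose lattice has 62·16 = 992 candidates. Test each by forward raycasting.
  (4.5, 1.5, 120°): beam 1 = 5.1962 ≠ 0.5176 ✗
  (1.5, 1.5, 15°): beam 2 = 1.0000 ≠ 0.5774 ✗
  (4.5, 3.5, 330°): beam 1 = 2.8868 ≠ 0.5176 ✗
  (5.5, 1.5, 195°): beam 1 = 7.7646 ≠ 0.5176 ✗
  …
  (2.5, 1.5, 345°): r_1=0.5176, r_2=0.5774, r_3=1.9319, r_4=7.5056, r_5=1.5529 — all match ✓
No second candidate reproduces the full scan.

(x, y, θ) = (2.5, 1.5, 345°)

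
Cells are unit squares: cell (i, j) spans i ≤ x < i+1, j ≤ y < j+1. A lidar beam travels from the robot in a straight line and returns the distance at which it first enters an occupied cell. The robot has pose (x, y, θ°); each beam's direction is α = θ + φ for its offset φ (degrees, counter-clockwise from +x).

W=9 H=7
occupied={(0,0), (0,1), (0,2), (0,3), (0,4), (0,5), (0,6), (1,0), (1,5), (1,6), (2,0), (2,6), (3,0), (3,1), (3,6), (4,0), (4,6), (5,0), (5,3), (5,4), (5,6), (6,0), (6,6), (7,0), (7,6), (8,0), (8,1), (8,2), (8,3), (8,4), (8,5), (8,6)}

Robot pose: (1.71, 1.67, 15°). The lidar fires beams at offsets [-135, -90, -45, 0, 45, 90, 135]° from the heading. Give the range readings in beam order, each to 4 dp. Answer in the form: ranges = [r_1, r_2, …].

beam 1: φ=-135°, α=240°
  direction (-0.5000, -0.8660); cell (1,1); t to first gridline: x 1.4200, y 0.7736 (then +2.0000 / +1.1547)
    (1,0) via y @ 0.7736  # hit
  → r_1 = 0.7736
beam 2: φ=-90°, α=285°
  direction (0.2588, -0.9659); cell (1,1); t to first gridline: x 1.1205, y 0.6936 (then +3.8637 / +1.0353)
    (1,0) via y @ 0.6936  # hit
  → r_2 = 0.6936
beam 3: φ=-45°, α=330°
  direction (0.8660, -0.5000); cell (1,1); t to first gridline: x 0.3349, y 1.3400 (then +1.1547 / +2.0000)
    (2,1) via x @ 0.3349
    (2,0) via y @ 1.3400  # hit
  → r_3 = 1.3400
beam 4: φ=0°, α=15°
  direction (0.9659, 0.2588); cell (1,1); t to first gridline: x 0.3002, y 1.2750 (then +1.0353 / +3.8637)
    (2,1) via x @ 0.3002
    (2,2) via y @ 1.2750
    (3,2) via x @ 1.3355
    (4,2) via x @ 2.3708
    (5,2) via x @ 3.4061
    (6,2) via x @ 4.4413
    (6,3) via y @ 5.1387
    (7,3) via x @ 5.4766
    (8,3) via x @ 6.5119  # hit
  → r_4 = 6.5119
beam 5: φ=45°, α=60°
  direction (0.5000, 0.8660); cell (1,1); t to first gridline: x 0.5800, y 0.3811 (then +2.0000 / +1.1547)
    (1,2) via y @ 0.3811
    (2,2) via x @ 0.5800
    (2,3) via y @ 1.5358
    (3,3) via x @ 2.5800
    (3,4) via y @ 2.6905
    (3,5) via y @ 3.8452
    (4,5) via x @ 4.5800
    (4,6) via y @ 4.9999  # hit
  → r_5 = 4.9999
beam 6: φ=90°, α=105°
  direction (-0.2588, 0.9659); cell (1,1); t to first gridline: x 2.7432, y 0.3416 (then +3.8637 / +1.0353)
    (1,2) via y @ 0.3416
    (1,3) via y @ 1.3769
    (1,4) via y @ 2.4122
    (0,4) via x @ 2.7432  # hit
  → r_6 = 2.7432
beam 7: φ=135°, α=150°
  direction (-0.8660, 0.5000); cell (1,1); t to first gridline: x 0.8198, y 0.6600 (then +1.1547 / +2.0000)
    (1,2) via y @ 0.6600
    (0,2) via x @ 0.8198  # hit
  → r_7 = 0.8198

ranges = [0.7736, 0.6936, 1.3400, 6.5119, 4.9999, 2.7432, 0.8198]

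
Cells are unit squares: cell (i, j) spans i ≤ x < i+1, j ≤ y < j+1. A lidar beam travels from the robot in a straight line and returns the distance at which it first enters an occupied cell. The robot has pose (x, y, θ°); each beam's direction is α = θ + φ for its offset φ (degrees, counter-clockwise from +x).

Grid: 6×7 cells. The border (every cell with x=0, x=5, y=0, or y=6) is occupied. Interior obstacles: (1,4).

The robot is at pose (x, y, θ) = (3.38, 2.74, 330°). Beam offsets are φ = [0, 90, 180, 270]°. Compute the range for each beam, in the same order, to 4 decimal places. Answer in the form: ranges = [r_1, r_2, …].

ranges = [1.8706, 3.2400, 2.5200, 2.0092]

beam 1: φ=0°, α=330°
  d=(0.8660,-0.5000)  start (3,2)  tX=0.7159 tY=1.4800  stride 1/|dx|=1.1547 1/|dy|=2.0000
    cross x-line → (4,2), t=0.7159
    cross y-line → (4,1), t=1.4800
    cross x-line → (5,1), t=1.8706 (wall)
  → r_1 = 1.8706
beam 2: φ=90°, α=60°
  d=(0.5000,0.8660)  start (3,2)  tX=1.2400 tY=0.3002  stride 1/|dx|=2.0000 1/|dy|=1.1547
    cross y-line → (3,3), t=0.3002
    cross x-line → (4,3), t=1.2400
    cross y-line → (4,4), t=1.4549
    cross y-line → (4,5), t=2.6096
    cross x-line → (5,5), t=3.2400 (wall)
  → r_2 = 3.2400
beam 3: φ=180°, α=150°
  d=(-0.8660,0.5000)  start (3,2)  tX=0.4388 tY=0.5200  stride 1/|dx|=1.1547 1/|dy|=2.0000
    cross x-line → (2,2), t=0.4388
    cross y-line → (2,3), t=0.5200
    cross x-line → (1,3), t=1.5935
    cross y-line → (1,4), t=2.5200 (wall)
  → r_3 = 2.5200
beam 4: φ=270°, α=240°
  d=(-0.5000,-0.8660)  start (3,2)  tX=0.7600 tY=0.8545  stride 1/|dx|=2.0000 1/|dy|=1.1547
    cross x-line → (2,2), t=0.7600
    cross y-line → (2,1), t=0.8545
    cross y-line → (2,0), t=2.0092 (wall)
  → r_4 = 2.0092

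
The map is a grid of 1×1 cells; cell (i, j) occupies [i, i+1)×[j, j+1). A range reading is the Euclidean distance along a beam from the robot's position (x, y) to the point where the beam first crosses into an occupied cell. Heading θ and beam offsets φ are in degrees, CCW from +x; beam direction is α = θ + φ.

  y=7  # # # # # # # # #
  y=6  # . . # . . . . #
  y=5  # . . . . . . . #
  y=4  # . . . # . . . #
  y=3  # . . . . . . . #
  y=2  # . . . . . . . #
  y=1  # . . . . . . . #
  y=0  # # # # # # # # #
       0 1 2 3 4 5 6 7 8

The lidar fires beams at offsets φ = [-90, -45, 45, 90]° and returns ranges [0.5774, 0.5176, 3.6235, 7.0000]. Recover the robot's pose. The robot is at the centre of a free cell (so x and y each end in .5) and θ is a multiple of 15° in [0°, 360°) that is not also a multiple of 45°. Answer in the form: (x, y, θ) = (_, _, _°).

(x, y, θ) = (1.5, 4.5, 240°)

Enumerate (i+0.5, j+0.5, θ) over the 40 free cells and 16 admissible headings. For each, cast all 4 beams and compare to the given ranges.
  (6.5, 6.5, 75°): beam 1 = 1.5529 ≠ 0.5774 ✗
  (4.5, 6.5, 30°): beam 1 = 6.3509 ≠ 0.5774 ✗
  (6.5, 4.5, 105°): beam 1 = 1.5529 ≠ 0.5774 ✗
  (7.5, 5.5, 30°): beam 1 = 1.0000 ≠ 0.5774 ✗
  (6.5, 5.5, 300°): beam 1 = 1.7321 ≠ 0.5774 ✗
  …
  (1.5, 4.5, 240°): r_1=0.5774, r_2=0.5176, r_3=3.6235, r_4=7.0000 — all match ✓
Unique over the lattice → pose = (1.5, 4.5, 240°).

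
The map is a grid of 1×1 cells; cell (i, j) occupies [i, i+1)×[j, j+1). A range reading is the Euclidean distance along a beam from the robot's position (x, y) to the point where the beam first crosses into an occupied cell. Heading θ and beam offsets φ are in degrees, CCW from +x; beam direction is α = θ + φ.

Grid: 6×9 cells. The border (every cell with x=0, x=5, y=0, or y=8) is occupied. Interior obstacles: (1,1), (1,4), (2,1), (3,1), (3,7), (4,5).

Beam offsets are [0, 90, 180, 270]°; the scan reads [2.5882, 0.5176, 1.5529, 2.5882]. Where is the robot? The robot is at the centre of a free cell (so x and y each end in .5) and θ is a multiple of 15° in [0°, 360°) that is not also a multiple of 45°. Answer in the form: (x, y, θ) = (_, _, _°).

(x, y, θ) = (3.5, 2.5, 165°)

Candidates: 22 free-cell centres × 16 headings = 352 poses. Raycast each; keep the one whose scan matches to 4 dp.
  (3.5, 2.5, 195°): beam 1 = 1.9319 ≠ 2.5882 ✗
  (2.5, 5.5, 285°): beam 1 = 3.6235 ≠ 2.5882 ✗
  (2.5, 5.5, 150°): beam 1 = 1.7321 ≠ 2.5882 ✗
  …
  (3.5, 2.5, 165°): r_1=2.5882, r_2=0.5176, r_3=1.5529, r_4=2.5882 — all match ✓
Unique over the lattice → pose = (3.5, 2.5, 165°).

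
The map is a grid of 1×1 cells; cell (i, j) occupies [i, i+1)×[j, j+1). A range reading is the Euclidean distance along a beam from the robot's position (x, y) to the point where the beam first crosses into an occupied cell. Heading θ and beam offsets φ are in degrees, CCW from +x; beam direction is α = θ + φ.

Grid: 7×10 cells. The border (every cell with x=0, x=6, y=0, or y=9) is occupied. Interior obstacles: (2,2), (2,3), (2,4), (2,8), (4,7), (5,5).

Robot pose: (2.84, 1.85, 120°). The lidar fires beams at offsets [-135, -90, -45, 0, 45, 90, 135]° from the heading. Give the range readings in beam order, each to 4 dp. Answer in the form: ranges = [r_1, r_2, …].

ranges = [3.2715, 3.6489, 0.1553, 0.1732, 0.5796, 1.7000, 0.8800]

beam 1: φ=-135°, α=345°
  d=(0.9659,-0.2588)  start (2,1)  tX=0.1656 tY=3.2841  stride 1/|dx|=1.0353 1/|dy|=3.8637
    cross x-line → (3,1), t=0.1656
    cross x-line → (4,1), t=1.2009
    cross x-line → (5,1), t=2.2362
    cross x-line → (6,1), t=3.2715 (wall)
  → r_1 = 3.2715
beam 2: φ=-90°, α=30°
  d=(0.8660,0.5000)  start (2,1)  tX=0.1848 tY=0.3000  stride 1/|dx|=1.1547 1/|dy|=2.0000
    cross x-line → (3,1), t=0.1848
    cross y-line → (3,2), t=0.3000
    cross x-line → (4,2), t=1.3395
    cross y-line → (4,3), t=2.3000
    cross x-line → (5,3), t=2.4942
    cross x-line → (6,3), t=3.6489 (wall)
  → r_2 = 3.6489
beam 3: φ=-45°, α=75°
  d=(0.2588,0.9659)  start (2,1)  tX=0.6182 tY=0.1553  stride 1/|dx|=3.8637 1/|dy|=1.0353
    cross y-line → (2,2), t=0.1553 (wall)
  → r_3 = 0.1553
beam 4: φ=0°, α=120°
  d=(-0.5000,0.8660)  start (2,1)  tX=1.6800 tY=0.1732  stride 1/|dx|=2.0000 1/|dy|=1.1547
    cross y-line → (2,2), t=0.1732 (wall)
  → r_4 = 0.1732
beam 5: φ=45°, α=165°
  d=(-0.9659,0.2588)  start (2,1)  tX=0.8696 tY=0.5796  stride 1/|dx|=1.0353 1/|dy|=3.8637
    cross y-line → (2,2), t=0.5796 (wall)
  → r_5 = 0.5796
beam 6: φ=90°, α=210°
  d=(-0.8660,-0.5000)  start (2,1)  tX=0.9699 tY=1.7000  stride 1/|dx|=1.1547 1/|dy|=2.0000
    cross x-line → (1,1), t=0.9699
    cross y-line → (1,0), t=1.7000 (wall)
  → r_6 = 1.7000
beam 7: φ=135°, α=255°
  d=(-0.2588,-0.9659)  start (2,1)  tX=3.2455 tY=0.8800  stride 1/|dx|=3.8637 1/|dy|=1.0353
    cross y-line → (2,0), t=0.8800 (wall)
  → r_7 = 0.8800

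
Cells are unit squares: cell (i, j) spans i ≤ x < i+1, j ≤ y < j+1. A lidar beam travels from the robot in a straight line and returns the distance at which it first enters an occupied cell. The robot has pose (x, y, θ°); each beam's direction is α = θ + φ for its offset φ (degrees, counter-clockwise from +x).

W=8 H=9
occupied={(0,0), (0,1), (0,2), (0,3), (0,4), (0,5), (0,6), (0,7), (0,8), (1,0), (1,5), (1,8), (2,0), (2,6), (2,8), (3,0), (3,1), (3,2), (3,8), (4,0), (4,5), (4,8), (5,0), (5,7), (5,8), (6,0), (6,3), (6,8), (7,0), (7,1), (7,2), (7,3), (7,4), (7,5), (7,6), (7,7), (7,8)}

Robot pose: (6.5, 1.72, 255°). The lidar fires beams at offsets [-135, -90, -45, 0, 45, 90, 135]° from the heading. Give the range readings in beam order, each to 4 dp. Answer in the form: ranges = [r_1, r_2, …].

beam 1: φ=-135°, α=120°
  direction (-0.5000, 0.8660); cell (6,1); t to first gridline: x 1.0000, y 0.3233 (then +2.0000 / +1.1547)
    (6,2) via y @ 0.3233
    (5,2) via x @ 1.0000
    (5,3) via y @ 1.4780
    (5,4) via y @ 2.6327
    (4,4) via x @ 3.0000
    (4,5) via y @ 3.7874  # hit
  → r_1 = 3.7874
beam 2: φ=-90°, α=165°
  direction (-0.9659, 0.2588); cell (6,1); t to first gridline: x 0.5176, y 1.0818 (then +1.0353 / +3.8637)
    (5,1) via x @ 0.5176
    (5,2) via y @ 1.0818
    (4,2) via x @ 1.5529
    (3,2) via x @ 2.5882  # hit
  → r_2 = 2.5882
beam 3: φ=-45°, α=210°
  direction (-0.8660, -0.5000); cell (6,1); t to first gridline: x 0.5774, y 1.4400 (then +1.1547 / +2.0000)
    (5,1) via x @ 0.5774
    (5,0) via y @ 1.4400  # hit
  → r_3 = 1.4400
beam 4: φ=0°, α=255°
  direction (-0.2588, -0.9659); cell (6,1); t to first gridline: x 1.9319, y 0.7454 (then +3.8637 / +1.0353)
    (6,0) via y @ 0.7454  # hit
  → r_4 = 0.7454
beam 5: φ=45°, α=300°
  direction (0.5000, -0.8660); cell (6,1); t to first gridline: x 1.0000, y 0.8314 (then +2.0000 / +1.1547)
    (6,0) via y @ 0.8314  # hit
  → r_5 = 0.8314
beam 6: φ=90°, α=345°
  direction (0.9659, -0.2588); cell (6,1); t to first gridline: x 0.5176, y 2.7819 (then +1.0353 / +3.8637)
    (7,1) via x @ 0.5176  # hit
  → r_6 = 0.5176
beam 7: φ=135°, α=30°
  direction (0.8660, 0.5000); cell (6,1); t to first gridline: x 0.5774, y 0.5600 (then +1.1547 / +2.0000)
    (6,2) via y @ 0.5600
    (7,2) via x @ 0.5774  # hit
  → r_7 = 0.5774

ranges = [3.7874, 2.5882, 1.4400, 0.7454, 0.8314, 0.5176, 0.5774]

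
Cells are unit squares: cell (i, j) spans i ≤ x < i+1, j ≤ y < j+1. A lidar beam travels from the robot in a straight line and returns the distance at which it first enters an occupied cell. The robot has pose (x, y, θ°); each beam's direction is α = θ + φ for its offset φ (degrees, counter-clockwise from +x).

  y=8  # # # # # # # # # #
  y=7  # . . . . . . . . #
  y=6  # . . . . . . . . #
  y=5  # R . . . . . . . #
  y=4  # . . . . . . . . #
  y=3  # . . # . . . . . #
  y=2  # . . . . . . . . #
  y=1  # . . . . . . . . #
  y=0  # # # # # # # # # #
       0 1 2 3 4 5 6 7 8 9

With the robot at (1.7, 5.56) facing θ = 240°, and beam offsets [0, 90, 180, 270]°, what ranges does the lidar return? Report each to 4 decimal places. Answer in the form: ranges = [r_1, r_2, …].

ranges = [1.4000, 8.4293, 2.8175, 0.8083]

beam 1: φ=0°, α=240°
  direction (-0.5000, -0.8660); cell (1,5); t to first gridline: x 1.4000, y 0.6466 (then +2.0000 / +1.1547)
    (1,4) via y @ 0.6466
    (0,4) via x @ 1.4000  # hit
  → r_1 = 1.4000
beam 2: φ=90°, α=330°
  direction (0.8660, -0.5000); cell (1,5); t to first gridline: x 0.3464, y 1.1200 (then +1.1547 / +2.0000)
    (2,5) via x @ 0.3464
    (2,4) via y @ 1.1200
    (3,4) via x @ 1.5011
    (4,4) via x @ 2.6558
    (4,3) via y @ 3.1200
    (5,3) via x @ 3.8105
    (6,3) via x @ 4.9652
    (6,2) via y @ 5.1200
    (7,2) via x @ 6.1199
    (7,1) via y @ 7.1200
    (8,1) via x @ 7.2746
    (9,1) via x @ 8.4293  # hit
  → r_2 = 8.4293
beam 3: φ=180°, α=60°
  direction (0.5000, 0.8660); cell (1,5); t to first gridline: x 0.6000, y 0.5081 (then +2.0000 / +1.1547)
    (1,6) via y @ 0.5081
    (2,6) via x @ 0.6000
    (2,7) via y @ 1.6628
    (3,7) via x @ 2.6000
    (3,8) via y @ 2.8175  # hit
  → r_3 = 2.8175
beam 4: φ=270°, α=150°
  direction (-0.8660, 0.5000); cell (1,5); t to first gridline: x 0.8083, y 0.8800 (then +1.1547 / +2.0000)
    (0,5) via x @ 0.8083  # hit
  → r_4 = 0.8083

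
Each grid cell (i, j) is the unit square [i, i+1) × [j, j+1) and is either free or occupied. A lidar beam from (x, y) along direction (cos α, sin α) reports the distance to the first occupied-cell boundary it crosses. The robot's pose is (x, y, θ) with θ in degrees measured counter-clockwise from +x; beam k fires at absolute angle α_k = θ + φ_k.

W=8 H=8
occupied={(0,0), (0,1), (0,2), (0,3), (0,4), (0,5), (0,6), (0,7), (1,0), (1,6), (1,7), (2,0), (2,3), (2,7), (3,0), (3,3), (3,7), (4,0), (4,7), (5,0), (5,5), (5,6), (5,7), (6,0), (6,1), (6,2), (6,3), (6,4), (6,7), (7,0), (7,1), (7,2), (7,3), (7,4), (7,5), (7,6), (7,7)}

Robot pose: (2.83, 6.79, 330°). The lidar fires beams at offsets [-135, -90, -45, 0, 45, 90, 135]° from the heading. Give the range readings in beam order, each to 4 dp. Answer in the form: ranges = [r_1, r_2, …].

beam 1: φ=-135°, α=195°
  direction (-0.9659, -0.2588); cell (2,6); t to first gridline: x 0.8593, y 3.0523 (then +1.0353 / +3.8637)
    (1,6) via x @ 0.8593  # hit
  → r_1 = 0.8593
beam 2: φ=-90°, α=240°
  direction (-0.5000, -0.8660); cell (2,6); t to first gridline: x 1.6600, y 0.9122 (then +2.0000 / +1.1547)
    (2,5) via y @ 0.9122
    (1,5) via x @ 1.6600
    (1,4) via y @ 2.0669
    (1,3) via y @ 3.2216
    (0,3) via x @ 3.6600  # hit
  → r_2 = 3.6600
beam 3: φ=-45°, α=285°
  direction (0.2588, -0.9659); cell (2,6); t to first gridline: x 0.6568, y 0.8179 (then +3.8637 / +1.0353)
    (3,6) via x @ 0.6568
    (3,5) via y @ 0.8179
    (3,4) via y @ 1.8531
    (3,3) via y @ 2.8884  # hit
  → r_3 = 2.8884
beam 4: φ=0°, α=330°
  direction (0.8660, -0.5000); cell (2,6); t to first gridline: x 0.1963, y 1.5800 (then +1.1547 / +2.0000)
    (3,6) via x @ 0.1963
    (4,6) via x @ 1.3510
    (4,5) via y @ 1.5800
    (5,5) via x @ 2.5057  # hit
  → r_4 = 2.5057
beam 5: φ=45°, α=15°
  direction (0.9659, 0.2588); cell (2,6); t to first gridline: x 0.1760, y 0.8114 (then +1.0353 / +3.8637)
    (3,6) via x @ 0.1760
    (3,7) via y @ 0.8114  # hit
  → r_5 = 0.8114
beam 6: φ=90°, α=60°
  direction (0.5000, 0.8660); cell (2,6); t to first gridline: x 0.3400, y 0.2425 (then +2.0000 / +1.1547)
    (2,7) via y @ 0.2425  # hit
  → r_6 = 0.2425
beam 7: φ=135°, α=105°
  direction (-0.2588, 0.9659); cell (2,6); t to first gridline: x 3.2069, y 0.2174 (then +3.8637 / +1.0353)
    (2,7) via y @ 0.2174  # hit
  → r_7 = 0.2174

ranges = [0.8593, 3.6600, 2.8884, 2.5057, 0.8114, 0.2425, 0.2174]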